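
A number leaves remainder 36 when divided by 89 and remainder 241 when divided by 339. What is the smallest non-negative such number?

Write x = 36 + 89·k. Then 89·k ≡ 241 − 36 ≡ 205 (mod 339).
Need 89⁻¹ mod 339. Extended Euclid on (339, 89):
339 = 3·89 + 72
89 = 1·72 + 17
72 = 4·17 + 4
17 = 4·4 + 1
4 = 4·1 + 0
Back-substitute:
1 = 17 − 4·4
1 = −4·72 + 17·17
1 = 17·89 − 21·72
1 = −21·339 + 80·89
89⁻¹ ≡ 80 (mod 339), so k ≡ 80·205 ≡ 128 (mod 339).
x = 36 + 89·128 = 11428.

11428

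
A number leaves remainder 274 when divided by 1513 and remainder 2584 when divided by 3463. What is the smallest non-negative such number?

Write x = 274 + 1513·k. Then 1513·k ≡ 2584 − 274 ≡ 2310 (mod 3463).
Need 1513⁻¹ mod 3463. Extended Euclid on (3463, 1513):
3463 = 2×1513 + 437
1513 = 3×437 + 202
437 = 2×202 + 33
202 = 6×33 + 4
33 = 8×4 + 1
4 = 4×1 + 0
Back-substitute:
1 = 33 − 8·4
1 = −8·202 + 49·33
1 = 49·437 − 106·202
1 = −106·1513 + 367·437
1 = 367·3463 − 840·1513
1513⁻¹ ≡ 2623 (mod 3463), so k ≡ 2623·2310 ≡ 2343 (mod 3463).
x = 274 + 1513·2343 = 3545233.

3545233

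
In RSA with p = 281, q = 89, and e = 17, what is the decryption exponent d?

φ(n) = (p−1)(q−1) = 280·88 = 24640.
Need d with 17·d ≡ 1 (mod 24640). Apply the extended Euclidean algorithm:
24640 = 1449×17 + 7
17 = 2×7 + 3
7 = 2×3 + 1
3 = 3×1 + 0
Back-substitute:
1 = 7 − 2·3
1 = −2·17 + 5·7
1 = 5·24640 − 7247·17
So 17·(-7247) ≡ 1 (mod 24640), hence d ≡ -7247 ≡ 17393 (mod 24640).

17393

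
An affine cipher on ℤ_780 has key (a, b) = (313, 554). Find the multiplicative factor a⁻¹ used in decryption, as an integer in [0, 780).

157

gcd(780, 313) by repeated division:
780 = 2×313 + 154
313 = 2×154 + 5
154 = 30×5 + 4
5 = 1×4 + 1
4 = 4×1 + 0
Since gcd(313, 780) = 1, back-substitute to write 1 as a combination:
1 = 5 − 4
1 = −154 + 31·5
1 = 31·313 − 63·154
1 = −63·780 + 157·313
So 313·157 ≡ 1 (mod 780).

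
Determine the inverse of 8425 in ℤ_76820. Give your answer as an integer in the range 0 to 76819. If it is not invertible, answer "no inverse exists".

no inverse exists

Euclidean algorithm on 76820, 8425:
76820 = 9*8425 + 995
8425 = 8*995 + 465
995 = 2*465 + 65
465 = 7*65 + 10
65 = 6*10 + 5
10 = 2*5 + 0
gcd(8425, 76820) = 5 ≠ 1, so 8425 has no multiplicative inverse modulo 76820.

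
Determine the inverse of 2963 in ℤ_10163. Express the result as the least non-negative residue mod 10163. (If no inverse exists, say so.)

Extended Euclidean algorithm:
10163 = 3·2963 + 1274
2963 = 2·1274 + 415
1274 = 3·415 + 29
415 = 14·29 + 9
29 = 3·9 + 2
9 = 4·2 + 1
2 = 2·1 + 0
Since gcd(2963, 10163) = 1, back-substitute to write 1 as a combination:
1 = 9 − 4·2
1 = −4·29 + 13·9
1 = 13·415 − 186·29
1 = −186·1274 + 571·415
1 = 571·2963 − 1328·1274
1 = −1328·10163 + 4555·2963
So 2963·4555 ≡ 1 (mod 10163).

4555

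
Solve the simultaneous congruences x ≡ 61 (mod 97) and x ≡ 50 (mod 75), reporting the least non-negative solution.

Write x = 61 + 97·k. Then 97·k ≡ 50 − 61 ≡ 64 (mod 75).
Need 97⁻¹ mod 75. Extended Euclid on (75, 22):
75 = 3·22 + 9
22 = 2·9 + 4
9 = 2·4 + 1
4 = 4·1 + 0
Back-substitute:
1 = 9 − 2·4
1 = −2·22 + 5·9
1 = 5·75 − 17·22
97⁻¹ ≡ 58 (mod 75), so k ≡ 58·64 ≡ 37 (mod 75).
x = 61 + 97·37 = 3650.

3650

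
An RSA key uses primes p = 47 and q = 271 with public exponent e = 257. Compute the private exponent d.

φ(n) = (p−1)(q−1) = 46·270 = 12420.
Need d with 257·d ≡ 1 (mod 12420). Apply the extended Euclidean algorithm:
12420 = 48·257 + 84
257 = 3·84 + 5
84 = 16·5 + 4
5 = 1·4 + 1
4 = 4·1 + 0
Back-substitute:
1 = 5 − 4
1 = −84 + 17·5
1 = 17·257 − 52·84
1 = −52·12420 + 2513·257
So 257·2513 ≡ 1 (mod 12420), hence d = 2513.

2513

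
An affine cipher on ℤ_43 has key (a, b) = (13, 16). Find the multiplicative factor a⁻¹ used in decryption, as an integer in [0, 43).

10

Apply the Euclidean algorithm to 43 and 13:
43 = 3*13 + 4
13 = 3*4 + 1
4 = 4*1 + 0
The gcd is 1. Working backward:
1 = 13 − 3·4
1 = −3·43 + 10·13
So 13·10 ≡ 1 (mod 43).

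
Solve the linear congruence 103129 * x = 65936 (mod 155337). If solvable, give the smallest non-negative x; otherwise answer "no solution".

3950

First find gcd(103129, 155337):
155337 = 1·103129 + 52208
103129 = 1·52208 + 50921
52208 = 1·50921 + 1287
50921 = 39·1287 + 728
1287 = 1·728 + 559
728 = 1·559 + 169
559 = 3·169 + 52
169 = 3·52 + 13
52 = 4·13 + 0
gcd = 13 and 13 | 65936, so solutions exist. Divide through by 13: 7933x ≡ 5072 (mod 11949).
Now find 7933⁻¹ mod 11949:
11949 = 1×7933 + 4016
7933 = 1×4016 + 3917
4016 = 1×3917 + 99
3917 = 39×99 + 56
99 = 1×56 + 43
56 = 1×43 + 13
43 = 3×13 + 4
13 = 3×4 + 1
4 = 4×1 + 0
Back-substitute:
1 = 13 − 3·4
1 = −3·43 + 10·13
1 = 10·56 − 13·43
1 = −13·99 + 23·56
1 = 23·3917 − 910·99
1 = −910·4016 + 933·3917
1 = 933·7933 − 1843·4016
1 = −1843·11949 + 2776·7933
So 7933⁻¹ ≡ 2776 (mod 11949).
Then x ≡ 2776·5072 ≡ 3950 (mod 11949); the smallest non-negative solution is x = 3950.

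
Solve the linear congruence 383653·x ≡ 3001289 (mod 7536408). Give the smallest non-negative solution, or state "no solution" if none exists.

First find gcd(383653, 7536408):
7536408 = 19*383653 + 247001
383653 = 1*247001 + 136652
247001 = 1*136652 + 110349
136652 = 1*110349 + 26303
110349 = 4*26303 + 5137
26303 = 5*5137 + 618
5137 = 8*618 + 193
618 = 3*193 + 39
193 = 4*39 + 37
39 = 1*37 + 2
37 = 18*2 + 1
2 = 2*1 + 0
gcd = 1, so a unique solution mod 7536408 exists.
Back-substitute for the Bézout coefficients:
1 = 37 − 18·2
1 = −18·39 + 19·37
1 = 19·193 − 94·39
1 = −94·618 + 301·193
1 = 301·5137 − 2502·618
1 = −2502·26303 + 12811·5137
1 = 12811·110349 − 53746·26303
1 = −53746·136652 + 66557·110349
1 = 66557·247001 − 120303·136652
1 = −120303·383653 + 186860·247001
1 = 186860·7536408 − 3670643·383653
So 383653·(-3670643) ≡ 1 (mod 7536408), giving 383653⁻¹ ≡ 3865765.
x ≡ 383653⁻¹·3001289 ≡ 3865765·3001289 ≡ 464309 (mod 7536408).

464309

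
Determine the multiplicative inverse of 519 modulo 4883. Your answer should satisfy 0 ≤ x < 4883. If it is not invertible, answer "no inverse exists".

Run Euclid on (4883, 519):
4883 = 9·519 + 212
519 = 2·212 + 95
212 = 2·95 + 22
95 = 4·22 + 7
22 = 3·7 + 1
7 = 7·1 + 0
The gcd is 1. Working backward:
1 = 22 − 3·7
1 = −3·95 + 13·22
1 = 13·212 − 29·95
1 = −29·519 + 71·212
1 = 71·4883 − 668·519
Thus 519·(-668) ≡ 1 (mod 4883); reducing, -668 mod 4883 = 4215.

4215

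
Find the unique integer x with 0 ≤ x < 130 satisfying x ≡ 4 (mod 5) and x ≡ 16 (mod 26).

94

Write x = 4 + 5·k. Then 5·k ≡ 16 − 4 ≡ 12 (mod 26).
Need 5⁻¹ mod 26. Extended Euclid on (26, 5):
26 = 5*5 + 1
5 = 5*1 + 0
Back-substitute:
1 = 26 − 5·5
5⁻¹ ≡ 21 (mod 26), so k ≡ 21·12 ≡ 18 (mod 26).
x = 4 + 5·18 = 94.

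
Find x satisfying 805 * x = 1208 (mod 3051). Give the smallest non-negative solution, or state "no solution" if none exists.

First find gcd(805, 3051):
3051 = 3*805 + 636
805 = 1*636 + 169
636 = 3*169 + 129
169 = 1*129 + 40
129 = 3*40 + 9
40 = 4*9 + 4
9 = 2*4 + 1
4 = 4*1 + 0
gcd = 1, so a unique solution mod 3051 exists.
Back-substitute for the Bézout coefficients:
1 = 9 − 2·4
1 = −2·40 + 9·9
1 = 9·129 − 29·40
1 = −29·169 + 38·129
1 = 38·636 − 143·169
1 = −143·805 + 181·636
1 = 181·3051 − 686·805
So 805·(-686) ≡ 1 (mod 3051), giving 805⁻¹ ≡ 2365.
x ≡ 805⁻¹·1208 ≡ 2365·1208 ≡ 1184 (mod 3051).

1184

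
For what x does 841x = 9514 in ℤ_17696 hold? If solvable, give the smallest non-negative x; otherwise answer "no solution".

First find gcd(841, 17696):
17696 = 21×841 + 35
841 = 24×35 + 1
35 = 35×1 + 0
gcd = 1, so a unique solution mod 17696 exists.
Back-substitute for the Bézout coefficients:
1 = 841 − 24·35
1 = −24·17696 + 505·841
So 841·(505) ≡ 1 (mod 17696), giving 841⁻¹ ≡ 505.
x ≡ 841⁻¹·9514 ≡ 505·9514 ≡ 8954 (mod 17696).

8954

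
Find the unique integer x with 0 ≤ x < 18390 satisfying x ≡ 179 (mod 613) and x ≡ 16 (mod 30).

17956

Write x = 179 + 613·k. Then 613·k ≡ 16 − 179 ≡ 17 (mod 30).
Need 613⁻¹ mod 30. Extended Euclid on (30, 13):
30 = 2*13 + 4
13 = 3*4 + 1
4 = 4*1 + 0
Back-substitute:
1 = 13 − 3·4
1 = −3·30 + 7·13
613⁻¹ ≡ 7 (mod 30), so k ≡ 7·17 ≡ 29 (mod 30).
x = 179 + 613·29 = 17956.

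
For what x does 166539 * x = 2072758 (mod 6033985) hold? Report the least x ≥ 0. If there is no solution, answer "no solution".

First find gcd(166539, 6033985):
6033985 = 36×166539 + 38581
166539 = 4×38581 + 12215
38581 = 3×12215 + 1936
12215 = 6×1936 + 599
1936 = 3×599 + 139
599 = 4×139 + 43
139 = 3×43 + 10
43 = 4×10 + 3
10 = 3×3 + 1
3 = 3×1 + 0
gcd = 1, so a unique solution mod 6033985 exists.
Back-substitute for the Bézout coefficients:
1 = 10 − 3·3
1 = −3·43 + 13·10
1 = 13·139 − 42·43
1 = −42·599 + 181·139
1 = 181·1936 − 585·599
1 = −585·12215 + 3691·1936
1 = 3691·38581 − 11658·12215
1 = −11658·166539 + 50323·38581
1 = 50323·6033985 − 1823286·166539
So 166539·(-1823286) ≡ 1 (mod 6033985), giving 166539⁻¹ ≡ 4210699.
x ≡ 166539⁻¹·2072758 ≡ 4210699·2072758 ≡ 5012337 (mod 6033985).

5012337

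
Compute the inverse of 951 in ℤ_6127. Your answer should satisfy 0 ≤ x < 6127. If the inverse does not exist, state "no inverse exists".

gcd(6127, 951) by repeated division:
6127 = 6·951 + 421
951 = 2·421 + 109
421 = 3·109 + 94
109 = 1·94 + 15
94 = 6·15 + 4
15 = 3·4 + 3
4 = 1·3 + 1
3 = 3·1 + 0
Since gcd(951, 6127) = 1, back-substitute to write 1 as a combination:
1 = 4 − 3
1 = −15 + 4·4
1 = 4·94 − 25·15
1 = −25·109 + 29·94
1 = 29·421 − 112·109
1 = −112·951 + 253·421
1 = 253·6127 − 1630·951
Thus 951·(-1630) ≡ 1 (mod 6127); reducing, -1630 mod 6127 = 4497.

4497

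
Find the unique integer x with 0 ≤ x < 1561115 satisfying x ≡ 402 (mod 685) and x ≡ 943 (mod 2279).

Write x = 402 + 685·k. Then 685·k ≡ 943 − 402 ≡ 541 (mod 2279).
Need 685⁻¹ mod 2279. Extended Euclid on (2279, 685):
2279 = 3*685 + 224
685 = 3*224 + 13
224 = 17*13 + 3
13 = 4*3 + 1
3 = 3*1 + 0
Back-substitute:
1 = 13 − 4·3
1 = −4·224 + 69·13
1 = 69·685 − 211·224
1 = −211·2279 + 702·685
685⁻¹ ≡ 702 (mod 2279), so k ≡ 702·541 ≡ 1468 (mod 2279).
x = 402 + 685·1468 = 1005982.

1005982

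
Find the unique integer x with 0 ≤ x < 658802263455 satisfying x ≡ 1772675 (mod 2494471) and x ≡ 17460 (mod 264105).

Write x = 1772675 + 2494471·k. Then 2494471·k ≡ 17460 − 1772675 ≡ 93520 (mod 264105).
Need 2494471⁻¹ mod 264105. Extended Euclid on (264105, 117526):
264105 = 2·117526 + 29053
117526 = 4·29053 + 1314
29053 = 22·1314 + 145
1314 = 9·145 + 9
145 = 16·9 + 1
9 = 9·1 + 0
Back-substitute:
1 = 145 − 16·9
1 = −16·1314 + 145·145
1 = 145·29053 − 3206·1314
1 = −3206·117526 + 12969·29053
1 = 12969·264105 − 29144·117526
2494471⁻¹ ≡ 234961 (mod 264105), so k ≡ 234961·93520 ≡ 16720 (mod 264105).
x = 1772675 + 2494471·16720 = 41709327795.

41709327795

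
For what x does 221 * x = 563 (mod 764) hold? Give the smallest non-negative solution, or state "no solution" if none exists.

127

First find gcd(221, 764):
764 = 3*221 + 101
221 = 2*101 + 19
101 = 5*19 + 6
19 = 3*6 + 1
6 = 6*1 + 0
gcd = 1, so a unique solution mod 764 exists.
Back-substitute for the Bézout coefficients:
1 = 19 − 3·6
1 = −3·101 + 16·19
1 = 16·221 − 35·101
1 = −35·764 + 121·221
So 221·(121) ≡ 1 (mod 764), giving 221⁻¹ ≡ 121.
x ≡ 221⁻¹·563 ≡ 121·563 ≡ 127 (mod 764).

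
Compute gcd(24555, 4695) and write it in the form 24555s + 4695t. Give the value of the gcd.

15

Euclidean algorithm:
24555 = 5·4695 + 1080
4695 = 4·1080 + 375
1080 = 2·375 + 330
375 = 1·330 + 45
330 = 7·45 + 15
45 = 3·15 + 0
gcd(24555, 4695) = 15.
Express as a combination:
15 = 330 − 7·45
15 = −7·375 + 8·330
15 = 8·1080 − 23·375
15 = −23·4695 + 100·1080
15 = 100·24555 − 523·4695
So 15 = (100)·24555 + (-523)·4695.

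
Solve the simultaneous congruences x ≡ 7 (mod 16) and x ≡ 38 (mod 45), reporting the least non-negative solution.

Write x = 7 + 16·k. Then 16·k ≡ 38 − 7 ≡ 31 (mod 45).
Need 16⁻¹ mod 45. Extended Euclid on (45, 16):
45 = 2·16 + 13
16 = 1·13 + 3
13 = 4·3 + 1
3 = 3·1 + 0
Back-substitute:
1 = 13 − 4·3
1 = −4·16 + 5·13
1 = 5·45 − 14·16
16⁻¹ ≡ 31 (mod 45), so k ≡ 31·31 ≡ 16 (mod 45).
x = 7 + 16·16 = 263.

263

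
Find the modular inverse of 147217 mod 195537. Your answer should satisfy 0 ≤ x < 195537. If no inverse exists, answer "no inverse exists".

Apply the Euclidean algorithm to 195537 and 147217:
195537 = 1×147217 + 48320
147217 = 3×48320 + 2257
48320 = 21×2257 + 923
2257 = 2×923 + 411
923 = 2×411 + 101
411 = 4×101 + 7
101 = 14×7 + 3
7 = 2×3 + 1
3 = 3×1 + 0
The gcd is 1. Working backward:
1 = 7 − 2·3
1 = −2·101 + 29·7
1 = 29·411 − 118·101
1 = −118·923 + 265·411
1 = 265·2257 − 648·923
1 = −648·48320 + 13873·2257
1 = 13873·147217 − 42267·48320
1 = −42267·195537 + 56140·147217
So 147217·56140 ≡ 1 (mod 195537).

56140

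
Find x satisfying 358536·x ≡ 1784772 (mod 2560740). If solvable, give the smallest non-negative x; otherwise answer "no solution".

First find gcd(358536, 2560740):
2560740 = 7×358536 + 50988
358536 = 7×50988 + 1620
50988 = 31×1620 + 768
1620 = 2×768 + 84
768 = 9×84 + 12
84 = 7×12 + 0
gcd = 12 and 12 | 1784772, so solutions exist. Divide through by 12: 29878x ≡ 148731 (mod 213395).
Now find 29878⁻¹ mod 213395:
213395 = 7*29878 + 4249
29878 = 7*4249 + 135
4249 = 31*135 + 64
135 = 2*64 + 7
64 = 9*7 + 1
7 = 7*1 + 0
Back-substitute:
1 = 64 − 9·7
1 = −9·135 + 19·64
1 = 19·4249 − 598·135
1 = −598·29878 + 4205·4249
1 = 4205·213395 − 30033·29878
So 29878·(-30033) ≡ 1 (mod 213395), i.e. 29878⁻¹ ≡ 183362.
Then x ≡ 183362·148731 ≡ 159412 (mod 213395); the smallest non-negative solution is x = 159412.

159412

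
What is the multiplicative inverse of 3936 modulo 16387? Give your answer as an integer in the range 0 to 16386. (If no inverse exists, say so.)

gcd(16387, 3936) by repeated division:
16387 = 4×3936 + 643
3936 = 6×643 + 78
643 = 8×78 + 19
78 = 4×19 + 2
19 = 9×2 + 1
2 = 2×1 + 0
Since gcd(3936, 16387) = 1, back-substitute to write 1 as a combination:
1 = 19 − 9·2
1 = −9·78 + 37·19
1 = 37·643 − 305·78
1 = −305·3936 + 1867·643
1 = 1867·16387 − 7773·3936
Thus 3936·(-7773) ≡ 1 (mod 16387); reducing, -7773 mod 16387 = 8614.

8614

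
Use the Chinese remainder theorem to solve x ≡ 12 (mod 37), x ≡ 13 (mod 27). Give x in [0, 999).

715

Write x = 12 + 37·k. Then 37·k ≡ 13 − 12 ≡ 1 (mod 27).
Need 37⁻¹ mod 27. Extended Euclid on (27, 10):
27 = 2·10 + 7
10 = 1·7 + 3
7 = 2·3 + 1
3 = 3·1 + 0
Back-substitute:
1 = 7 − 2·3
1 = −2·10 + 3·7
1 = 3·27 − 8·10
37⁻¹ ≡ 19 (mod 27), so k ≡ 19·1 ≡ 19 (mod 27).
x = 12 + 37·19 = 715.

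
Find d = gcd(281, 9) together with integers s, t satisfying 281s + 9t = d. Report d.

1

Apply Euclid's algorithm to 281 and 9:
281 = 31·9 + 2
9 = 4·2 + 1
2 = 2·1 + 0
gcd(281, 9) = 1.
Express as a combination:
1 = 9 − 4·2
1 = −4·281 + 125·9
So 1 = (-4)·281 + (125)·9.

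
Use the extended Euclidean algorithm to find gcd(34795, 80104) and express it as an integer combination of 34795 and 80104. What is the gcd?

Repeated division:
80104 = 2·34795 + 10514
34795 = 3·10514 + 3253
10514 = 3·3253 + 755
3253 = 4·755 + 233
755 = 3·233 + 56
233 = 4·56 + 9
56 = 6·9 + 2
9 = 4·2 + 1
2 = 2·1 + 0
gcd(34795, 80104) = 1.
Express as a combination:
1 = 9 − 4·2
1 = −4·56 + 25·9
1 = 25·233 − 104·56
1 = −104·755 + 337·233
1 = 337·3253 − 1452·755
1 = −1452·10514 + 4693·3253
1 = 4693·34795 − 15531·10514
1 = −15531·80104 + 35755·34795
So 1 = (-15531)·80104 + (35755)·34795.

1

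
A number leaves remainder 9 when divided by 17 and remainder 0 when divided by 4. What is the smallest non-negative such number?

60

Write x = 9 + 17·k. Then 17·k ≡ 0 − 9 ≡ 3 (mod 4).
Need 17⁻¹ mod 4. Extended Euclid on (4, 1):
4 = 4×1 + 0
17⁻¹ ≡ 1 (mod 4), so k ≡ 1·3 ≡ 3 (mod 4).
x = 9 + 17·3 = 60.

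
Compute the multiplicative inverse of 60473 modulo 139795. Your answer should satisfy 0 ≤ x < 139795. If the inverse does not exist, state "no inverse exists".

Apply the Euclidean algorithm to 139795 and 60473:
139795 = 2×60473 + 18849
60473 = 3×18849 + 3926
18849 = 4×3926 + 3145
3926 = 1×3145 + 781
3145 = 4×781 + 21
781 = 37×21 + 4
21 = 5×4 + 1
4 = 4×1 + 0
Since gcd(60473, 139795) = 1, back-substitute to write 1 as a combination:
1 = 21 − 5·4
1 = −5·781 + 186·21
1 = 186·3145 − 749·781
1 = −749·3926 + 935·3145
1 = 935·18849 − 4489·3926
1 = −4489·60473 + 14402·18849
1 = 14402·139795 − 33293·60473
So 60473·(-33293) ≡ 1 (mod 139795), and -33293 ≡ 106502 (mod 139795).

106502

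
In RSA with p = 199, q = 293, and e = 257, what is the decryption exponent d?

φ(n) = (p−1)(q−1) = 198·292 = 57816.
Need d with 257·d ≡ 1 (mod 57816). Apply the extended Euclidean algorithm:
57816 = 224·257 + 248
257 = 1·248 + 9
248 = 27·9 + 5
9 = 1·5 + 4
5 = 1·4 + 1
4 = 4·1 + 0
Back-substitute:
1 = 5 − 4
1 = −9 + 2·5
1 = 2·248 − 55·9
1 = −55·257 + 57·248
1 = 57·57816 − 12823·257
So 257·(-12823) ≡ 1 (mod 57816), hence d ≡ -12823 ≡ 44993 (mod 57816).

44993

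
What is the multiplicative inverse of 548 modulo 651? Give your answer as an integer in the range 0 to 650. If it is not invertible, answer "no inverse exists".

158

Extended Euclidean algorithm:
651 = 1·548 + 103
548 = 5·103 + 33
103 = 3·33 + 4
33 = 8·4 + 1
4 = 4·1 + 0
gcd = 1, so the inverse exists. Back-substitute:
1 = 33 − 8·4
1 = −8·103 + 25·33
1 = 25·548 − 133·103
1 = −133·651 + 158·548
So 548·158 ≡ 1 (mod 651).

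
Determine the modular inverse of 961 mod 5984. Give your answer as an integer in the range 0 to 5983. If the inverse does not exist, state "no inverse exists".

1345

Extended Euclidean algorithm:
5984 = 6*961 + 218
961 = 4*218 + 89
218 = 2*89 + 40
89 = 2*40 + 9
40 = 4*9 + 4
9 = 2*4 + 1
4 = 4*1 + 0
The gcd is 1. Working backward:
1 = 9 − 2·4
1 = −2·40 + 9·9
1 = 9·89 − 20·40
1 = −20·218 + 49·89
1 = 49·961 − 216·218
1 = −216·5984 + 1345·961
So 961·1345 ≡ 1 (mod 5984).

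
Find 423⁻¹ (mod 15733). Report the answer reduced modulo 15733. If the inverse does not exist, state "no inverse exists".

Apply the Euclidean algorithm to 15733 and 423:
15733 = 37·423 + 82
423 = 5·82 + 13
82 = 6·13 + 4
13 = 3·4 + 1
4 = 4·1 + 0
The gcd is 1. Working backward:
1 = 13 − 3·4
1 = −3·82 + 19·13
1 = 19·423 − 98·82
1 = −98·15733 + 3645·423
So 423·3645 ≡ 1 (mod 15733).

3645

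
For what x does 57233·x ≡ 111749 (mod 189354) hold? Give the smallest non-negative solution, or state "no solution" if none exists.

First find gcd(57233, 189354):
189354 = 3×57233 + 17655
57233 = 3×17655 + 4268
17655 = 4×4268 + 583
4268 = 7×583 + 187
583 = 3×187 + 22
187 = 8×22 + 11
22 = 2×11 + 0
gcd = 11 and 11 | 111749, so solutions exist. Divide through by 11: 5203x ≡ 10159 (mod 17214).
Now find 5203⁻¹ mod 17214:
17214 = 3*5203 + 1605
5203 = 3*1605 + 388
1605 = 4*388 + 53
388 = 7*53 + 17
53 = 3*17 + 2
17 = 8*2 + 1
2 = 2*1 + 0
Back-substitute:
1 = 17 − 8·2
1 = −8·53 + 25·17
1 = 25·388 − 183·53
1 = −183·1605 + 757·388
1 = 757·5203 − 2454·1605
1 = −2454·17214 + 8119·5203
So 5203⁻¹ ≡ 8119 (mod 17214).
Then x ≡ 8119·10159 ≡ 8647 (mod 17214); the smallest non-negative solution is x = 8647.

8647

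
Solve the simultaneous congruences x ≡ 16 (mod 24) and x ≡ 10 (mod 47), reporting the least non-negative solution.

856

Write x = 16 + 24·k. Then 24·k ≡ 10 − 16 ≡ 41 (mod 47).
Need 24⁻¹ mod 47. Extended Euclid on (47, 24):
47 = 1*24 + 23
24 = 1*23 + 1
23 = 23*1 + 0
Back-substitute:
1 = 24 − 23
1 = −47 + 2·24
24⁻¹ ≡ 2 (mod 47), so k ≡ 2·41 ≡ 35 (mod 47).
x = 16 + 24·35 = 856.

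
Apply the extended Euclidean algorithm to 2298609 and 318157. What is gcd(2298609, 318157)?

1

Euclidean algorithm:
2298609 = 7*318157 + 71510
318157 = 4*71510 + 32117
71510 = 2*32117 + 7276
32117 = 4*7276 + 3013
7276 = 2*3013 + 1250
3013 = 2*1250 + 513
1250 = 2*513 + 224
513 = 2*224 + 65
224 = 3*65 + 29
65 = 2*29 + 7
29 = 4*7 + 1
7 = 7*1 + 0
gcd(2298609, 318157) = 1.
Back-substituting:
1 = 29 − 4·7
1 = −4·65 + 9·29
1 = 9·224 − 31·65
1 = −31·513 + 71·224
1 = 71·1250 − 173·513
1 = −173·3013 + 417·1250
1 = 417·7276 − 1007·3013
1 = −1007·32117 + 4445·7276
1 = 4445·71510 − 9897·32117
1 = −9897·318157 + 44033·71510
1 = 44033·2298609 − 318128·318157
So 1 = (44033)·2298609 + (-318128)·318157.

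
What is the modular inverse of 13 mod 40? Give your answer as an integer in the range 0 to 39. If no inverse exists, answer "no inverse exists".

Extended Euclidean algorithm:
40 = 3×13 + 1
13 = 13×1 + 0
Since gcd(13, 40) = 1, back-substitute to write 1 as a combination:
1 = 40 − 3·13
Thus 13·(-3) ≡ 1 (mod 40); reducing, -3 mod 40 = 37.

37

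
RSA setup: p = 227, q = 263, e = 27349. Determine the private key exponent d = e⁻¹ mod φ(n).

46029

φ(n) = (p−1)(q−1) = 226·262 = 59212.
Need d with 27349·d ≡ 1 (mod 59212). Apply the extended Euclidean algorithm:
59212 = 2·27349 + 4514
27349 = 6·4514 + 265
4514 = 17·265 + 9
265 = 29·9 + 4
9 = 2·4 + 1
4 = 4·1 + 0
Back-substitute:
1 = 9 − 2·4
1 = −2·265 + 59·9
1 = 59·4514 − 1005·265
1 = −1005·27349 + 6089·4514
1 = 6089·59212 − 13183·27349
So 27349·(-13183) ≡ 1 (mod 59212), hence d ≡ -13183 ≡ 46029 (mod 59212).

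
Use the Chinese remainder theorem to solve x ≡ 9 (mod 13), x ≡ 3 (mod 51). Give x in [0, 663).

Write x = 9 + 13·k. Then 13·k ≡ 3 − 9 ≡ 45 (mod 51).
Need 13⁻¹ mod 51. Extended Euclid on (51, 13):
51 = 3·13 + 12
13 = 1·12 + 1
12 = 12·1 + 0
Back-substitute:
1 = 13 − 12
1 = −51 + 4·13
13⁻¹ ≡ 4 (mod 51), so k ≡ 4·45 ≡ 27 (mod 51).
x = 9 + 13·27 = 360.

360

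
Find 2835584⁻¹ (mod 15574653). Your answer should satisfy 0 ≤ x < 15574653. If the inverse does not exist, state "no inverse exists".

Apply the Euclidean algorithm to 15574653 and 2835584:
15574653 = 5*2835584 + 1396733
2835584 = 2*1396733 + 42118
1396733 = 33*42118 + 6839
42118 = 6*6839 + 1084
6839 = 6*1084 + 335
1084 = 3*335 + 79
335 = 4*79 + 19
79 = 4*19 + 3
19 = 6*3 + 1
3 = 3*1 + 0
Since gcd(2835584, 15574653) = 1, back-substitute to write 1 as a combination:
1 = 19 − 6·3
1 = −6·79 + 25·19
1 = 25·335 − 106·79
1 = −106·1084 + 343·335
1 = 343·6839 − 2164·1084
1 = −2164·42118 + 13327·6839
1 = 13327·1396733 − 441955·42118
1 = −441955·2835584 + 897237·1396733
1 = 897237·15574653 − 4928140·2835584
Thus 2835584·(-4928140) ≡ 1 (mod 15574653); reducing, -4928140 mod 15574653 = 10646513.

10646513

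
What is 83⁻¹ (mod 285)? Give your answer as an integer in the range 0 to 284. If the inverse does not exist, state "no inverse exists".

Extended Euclidean algorithm:
285 = 3×83 + 36
83 = 2×36 + 11
36 = 3×11 + 3
11 = 3×3 + 2
3 = 1×2 + 1
2 = 2×1 + 0
The gcd is 1. Working backward:
1 = 3 − 2
1 = −11 + 4·3
1 = 4·36 − 13·11
1 = −13·83 + 30·36
1 = 30·285 − 103·83
So 83·(-103) ≡ 1 (mod 285), and -103 ≡ 182 (mod 285).

182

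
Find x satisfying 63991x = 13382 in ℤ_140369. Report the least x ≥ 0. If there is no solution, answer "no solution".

20690

First find gcd(63991, 140369):
140369 = 2*63991 + 12387
63991 = 5*12387 + 2056
12387 = 6*2056 + 51
2056 = 40*51 + 16
51 = 3*16 + 3
16 = 5*3 + 1
3 = 3*1 + 0
gcd = 1, so a unique solution mod 140369 exists.
Back-substitute for the Bézout coefficients:
1 = 16 − 5·3
1 = −5·51 + 16·16
1 = 16·2056 − 645·51
1 = −645·12387 + 3886·2056
1 = 3886·63991 − 20075·12387
1 = −20075·140369 + 44036·63991
So 63991·(44036) ≡ 1 (mod 140369), giving 63991⁻¹ ≡ 44036.
x ≡ 63991⁻¹·13382 ≡ 44036·13382 ≡ 20690 (mod 140369).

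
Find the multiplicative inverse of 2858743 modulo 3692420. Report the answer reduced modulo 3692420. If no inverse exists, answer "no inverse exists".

Extended Euclidean algorithm:
3692420 = 1·2858743 + 833677
2858743 = 3·833677 + 357712
833677 = 2·357712 + 118253
357712 = 3·118253 + 2953
118253 = 40·2953 + 133
2953 = 22·133 + 27
133 = 4·27 + 25
27 = 1·25 + 2
25 = 12·2 + 1
2 = 2·1 + 0
The gcd is 1. Working backward:
1 = 25 − 12·2
1 = −12·27 + 13·25
1 = 13·133 − 64·27
1 = −64·2953 + 1421·133
1 = 1421·118253 − 56904·2953
1 = −56904·357712 + 172133·118253
1 = 172133·833677 − 401170·357712
1 = −401170·2858743 + 1375643·833677
1 = 1375643·3692420 − 1776813·2858743
Hence 2858743⁻¹ ≡ -1776813 ≡ 1915607 (mod 3692420).

1915607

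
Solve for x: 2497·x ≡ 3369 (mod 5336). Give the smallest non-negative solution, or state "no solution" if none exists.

First find gcd(2497, 5336):
5336 = 2·2497 + 342
2497 = 7·342 + 103
342 = 3·103 + 33
103 = 3·33 + 4
33 = 8·4 + 1
4 = 4·1 + 0
gcd = 1, so a unique solution mod 5336 exists.
Back-substitute for the Bézout coefficients:
1 = 33 − 8·4
1 = −8·103 + 25·33
1 = 25·342 − 83·103
1 = −83·2497 + 606·342
1 = 606·5336 − 1295·2497
So 2497·(-1295) ≡ 1 (mod 5336), giving 2497⁻¹ ≡ 4041.
x ≡ 2497⁻¹·3369 ≡ 4041·3369 ≡ 1993 (mod 5336).

1993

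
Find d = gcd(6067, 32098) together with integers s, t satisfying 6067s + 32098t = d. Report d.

Apply Euclid's algorithm to 32098 and 6067:
32098 = 5·6067 + 1763
6067 = 3·1763 + 778
1763 = 2·778 + 207
778 = 3·207 + 157
207 = 1·157 + 50
157 = 3·50 + 7
50 = 7·7 + 1
7 = 7·1 + 0
gcd(6067, 32098) = 1.
Express as a combination:
1 = 50 − 7·7
1 = −7·157 + 22·50
1 = 22·207 − 29·157
1 = −29·778 + 109·207
1 = 109·1763 − 247·778
1 = −247·6067 + 850·1763
1 = 850·32098 − 4497·6067
So 1 = (850)·32098 + (-4497)·6067.

1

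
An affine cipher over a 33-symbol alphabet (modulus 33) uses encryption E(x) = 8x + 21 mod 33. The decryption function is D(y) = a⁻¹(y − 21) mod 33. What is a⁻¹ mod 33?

gcd(33, 8) by repeated division:
33 = 4*8 + 1
8 = 8*1 + 0
gcd = 1, so the inverse exists. Back-substitute:
1 = 33 − 4·8
So 8·(-4) ≡ 1 (mod 33), and -4 ≡ 29 (mod 33).

29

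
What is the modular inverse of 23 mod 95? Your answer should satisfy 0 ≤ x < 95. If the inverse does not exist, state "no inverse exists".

62

Apply the Euclidean algorithm to 95 and 23:
95 = 4·23 + 3
23 = 7·3 + 2
3 = 1·2 + 1
2 = 2·1 + 0
Since gcd(23, 95) = 1, back-substitute to write 1 as a combination:
1 = 3 − 2
1 = −23 + 8·3
1 = 8·95 − 33·23
Thus 23·(-33) ≡ 1 (mod 95); reducing, -33 mod 95 = 62.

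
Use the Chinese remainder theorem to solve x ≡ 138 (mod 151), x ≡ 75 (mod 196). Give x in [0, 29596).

Write x = 138 + 151·k. Then 151·k ≡ 75 − 138 ≡ 133 (mod 196).
Need 151⁻¹ mod 196. Extended Euclid on (196, 151):
196 = 1×151 + 45
151 = 3×45 + 16
45 = 2×16 + 13
16 = 1×13 + 3
13 = 4×3 + 1
3 = 3×1 + 0
Back-substitute:
1 = 13 − 4·3
1 = −4·16 + 5·13
1 = 5·45 − 14·16
1 = −14·151 + 47·45
1 = 47·196 − 61·151
151⁻¹ ≡ 135 (mod 196), so k ≡ 135·133 ≡ 119 (mod 196).
x = 138 + 151·119 = 18107.

18107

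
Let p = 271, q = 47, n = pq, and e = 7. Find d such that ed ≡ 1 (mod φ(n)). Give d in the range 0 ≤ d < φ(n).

φ(n) = (p−1)(q−1) = 270·46 = 12420.
Need d with 7·d ≡ 1 (mod 12420). Apply the extended Euclidean algorithm:
12420 = 1774·7 + 2
7 = 3·2 + 1
2 = 2·1 + 0
Back-substitute:
1 = 7 − 3·2
1 = −3·12420 + 5323·7
So 7·5323 ≡ 1 (mod 12420), hence d = 5323.

5323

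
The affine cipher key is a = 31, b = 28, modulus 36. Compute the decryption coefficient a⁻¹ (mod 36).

Apply the Euclidean algorithm to 36 and 31:
36 = 1*31 + 5
31 = 6*5 + 1
5 = 5*1 + 0
The gcd is 1. Working backward:
1 = 31 − 6·5
1 = −6·36 + 7·31
So 31·7 ≡ 1 (mod 36).

7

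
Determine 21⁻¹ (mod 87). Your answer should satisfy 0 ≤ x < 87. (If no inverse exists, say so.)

Compute gcd(21, 87):
87 = 4*21 + 3
21 = 7*3 + 0
The gcd is 3, not 1, hence no inverse exists.

no inverse exists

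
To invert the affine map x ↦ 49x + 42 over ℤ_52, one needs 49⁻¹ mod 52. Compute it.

17

Extended Euclidean algorithm:
52 = 1×49 + 3
49 = 16×3 + 1
3 = 3×1 + 0
gcd = 1, so the inverse exists. Back-substitute:
1 = 49 − 16·3
1 = −16·52 + 17·49
So 49·17 ≡ 1 (mod 52).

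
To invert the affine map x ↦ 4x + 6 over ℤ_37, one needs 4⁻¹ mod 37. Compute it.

Extended Euclidean algorithm:
37 = 9·4 + 1
4 = 4·1 + 0
Since gcd(4, 37) = 1, back-substitute to write 1 as a combination:
1 = 37 − 9·4
Hence 4⁻¹ ≡ -9 ≡ 28 (mod 37).

28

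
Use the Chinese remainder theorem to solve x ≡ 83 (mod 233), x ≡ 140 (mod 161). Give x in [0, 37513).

20587

Write x = 83 + 233·k. Then 233·k ≡ 140 − 83 ≡ 57 (mod 161).
Need 233⁻¹ mod 161. Extended Euclid on (161, 72):
161 = 2×72 + 17
72 = 4×17 + 4
17 = 4×4 + 1
4 = 4×1 + 0
Back-substitute:
1 = 17 − 4·4
1 = −4·72 + 17·17
1 = 17·161 − 38·72
233⁻¹ ≡ 123 (mod 161), so k ≡ 123·57 ≡ 88 (mod 161).
x = 83 + 233·88 = 20587.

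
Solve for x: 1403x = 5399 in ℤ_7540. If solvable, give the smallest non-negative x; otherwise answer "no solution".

First find gcd(1403, 7540):
7540 = 5×1403 + 525
1403 = 2×525 + 353
525 = 1×353 + 172
353 = 2×172 + 9
172 = 19×9 + 1
9 = 9×1 + 0
gcd = 1, so a unique solution mod 7540 exists.
Back-substitute for the Bézout coefficients:
1 = 172 − 19·9
1 = −19·353 + 39·172
1 = 39·525 − 58·353
1 = −58·1403 + 155·525
1 = 155·7540 − 833·1403
So 1403·(-833) ≡ 1 (mod 7540), giving 1403⁻¹ ≡ 6707.
x ≡ 1403⁻¹·5399 ≡ 6707·5399 ≡ 4013 (mod 7540).

4013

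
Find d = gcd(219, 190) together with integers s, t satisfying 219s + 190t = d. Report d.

1

Euclidean algorithm:
219 = 1·190 + 29
190 = 6·29 + 16
29 = 1·16 + 13
16 = 1·13 + 3
13 = 4·3 + 1
3 = 3·1 + 0
gcd(219, 190) = 1.
Express as a combination:
1 = 13 − 4·3
1 = −4·16 + 5·13
1 = 5·29 − 9·16
1 = −9·190 + 59·29
1 = 59·219 − 68·190
So 1 = (59)·219 + (-68)·190.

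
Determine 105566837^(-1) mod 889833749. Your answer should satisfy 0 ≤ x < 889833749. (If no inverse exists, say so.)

Run Euclid on (889833749, 105566837):
889833749 = 8×105566837 + 45299053
105566837 = 2×45299053 + 14968731
45299053 = 3×14968731 + 392860
14968731 = 38×392860 + 40051
392860 = 9×40051 + 32401
40051 = 1×32401 + 7650
32401 = 4×7650 + 1801
7650 = 4×1801 + 446
1801 = 4×446 + 17
446 = 26×17 + 4
17 = 4×4 + 1
4 = 4×1 + 0
The gcd is 1. Working backward:
1 = 17 − 4·4
1 = −4·446 + 105·17
1 = 105·1801 − 424·446
1 = −424·7650 + 1801·1801
1 = 1801·32401 − 7628·7650
1 = −7628·40051 + 9429·32401
1 = 9429·392860 − 92489·40051
1 = −92489·14968731 + 3524011·392860
1 = 3524011·45299053 − 10664522·14968731
1 = −10664522·105566837 + 24853055·45299053
1 = 24853055·889833749 − 209488962·105566837
Thus 105566837·(-209488962) ≡ 1 (mod 889833749); reducing, -209488962 mod 889833749 = 680344787.

680344787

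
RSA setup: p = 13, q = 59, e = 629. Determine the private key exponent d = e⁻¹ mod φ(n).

φ(n) = (p−1)(q−1) = 12·58 = 696.
Need d with 629·d ≡ 1 (mod 696). Apply the extended Euclidean algorithm:
696 = 1·629 + 67
629 = 9·67 + 26
67 = 2·26 + 15
26 = 1·15 + 11
15 = 1·11 + 4
11 = 2·4 + 3
4 = 1·3 + 1
3 = 3·1 + 0
Back-substitute:
1 = 4 − 3
1 = −11 + 3·4
1 = 3·15 − 4·11
1 = −4·26 + 7·15
1 = 7·67 − 18·26
1 = −18·629 + 169·67
1 = 169·696 − 187·629
So 629·(-187) ≡ 1 (mod 696), hence d ≡ -187 ≡ 509 (mod 696).

509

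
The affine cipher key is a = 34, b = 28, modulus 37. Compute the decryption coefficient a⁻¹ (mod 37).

gcd(37, 34) by repeated division:
37 = 1×34 + 3
34 = 11×3 + 1
3 = 3×1 + 0
Since gcd(34, 37) = 1, back-substitute to write 1 as a combination:
1 = 34 − 11·3
1 = −11·37 + 12·34
So 34·12 ≡ 1 (mod 37).

12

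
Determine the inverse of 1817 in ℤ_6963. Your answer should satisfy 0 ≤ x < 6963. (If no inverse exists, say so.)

Apply the Euclidean algorithm to 6963 and 1817:
6963 = 3*1817 + 1512
1817 = 1*1512 + 305
1512 = 4*305 + 292
305 = 1*292 + 13
292 = 22*13 + 6
13 = 2*6 + 1
6 = 6*1 + 0
gcd = 1, so the inverse exists. Back-substitute:
1 = 13 − 2·6
1 = −2·292 + 45·13
1 = 45·305 − 47·292
1 = −47·1512 + 233·305
1 = 233·1817 − 280·1512
1 = −280·6963 + 1073·1817
So 1817·1073 ≡ 1 (mod 6963).

1073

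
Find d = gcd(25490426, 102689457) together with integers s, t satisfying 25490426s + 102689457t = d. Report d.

Euclidean algorithm:
102689457 = 4·25490426 + 727753
25490426 = 35·727753 + 19071
727753 = 38·19071 + 3055
19071 = 6·3055 + 741
3055 = 4·741 + 91
741 = 8·91 + 13
91 = 7·13 + 0
gcd(25490426, 102689457) = 13.
Back-substituting:
13 = 741 − 8·91
13 = −8·3055 + 33·741
13 = 33·19071 − 206·3055
13 = −206·727753 + 7861·19071
13 = 7861·25490426 − 275341·727753
13 = −275341·102689457 + 1109225·25490426
So 13 = (-275341)·102689457 + (1109225)·25490426.

13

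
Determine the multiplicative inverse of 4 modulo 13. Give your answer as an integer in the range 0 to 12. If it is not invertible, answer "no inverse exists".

gcd(13, 4) by repeated division:
13 = 3×4 + 1
4 = 4×1 + 0
gcd = 1, so the inverse exists. Back-substitute:
1 = 13 − 3·4
Thus 4·(-3) ≡ 1 (mod 13); reducing, -3 mod 13 = 10.

10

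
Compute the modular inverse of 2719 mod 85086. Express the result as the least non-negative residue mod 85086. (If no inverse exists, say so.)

gcd(85086, 2719) by repeated division:
85086 = 31×2719 + 797
2719 = 3×797 + 328
797 = 2×328 + 141
328 = 2×141 + 46
141 = 3×46 + 3
46 = 15×3 + 1
3 = 3×1 + 0
Since gcd(2719, 85086) = 1, back-substitute to write 1 as a combination:
1 = 46 − 15·3
1 = −15·141 + 46·46
1 = 46·328 − 107·141
1 = −107·797 + 260·328
1 = 260·2719 − 887·797
1 = −887·85086 + 27757·2719
So 2719·27757 ≡ 1 (mod 85086).

27757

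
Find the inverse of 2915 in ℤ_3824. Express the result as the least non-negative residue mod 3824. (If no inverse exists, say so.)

gcd(3824, 2915) by repeated division:
3824 = 1×2915 + 909
2915 = 3×909 + 188
909 = 4×188 + 157
188 = 1×157 + 31
157 = 5×31 + 2
31 = 15×2 + 1
2 = 2×1 + 0
Since gcd(2915, 3824) = 1, back-substitute to write 1 as a combination:
1 = 31 − 15·2
1 = −15·157 + 76·31
1 = 76·188 − 91·157
1 = −91·909 + 440·188
1 = 440·2915 − 1411·909
1 = −1411·3824 + 1851·2915
So 2915·1851 ≡ 1 (mod 3824).

1851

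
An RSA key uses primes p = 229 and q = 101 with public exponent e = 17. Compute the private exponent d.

14753

φ(n) = (p−1)(q−1) = 228·100 = 22800.
Need d with 17·d ≡ 1 (mod 22800). Apply the extended Euclidean algorithm:
22800 = 1341×17 + 3
17 = 5×3 + 2
3 = 1×2 + 1
2 = 2×1 + 0
Back-substitute:
1 = 3 − 2
1 = −17 + 6·3
1 = 6·22800 − 8047·17
So 17·(-8047) ≡ 1 (mod 22800), hence d ≡ -8047 ≡ 14753 (mod 22800).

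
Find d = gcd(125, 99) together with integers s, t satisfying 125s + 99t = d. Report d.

1

Euclidean algorithm:
125 = 1·99 + 26
99 = 3·26 + 21
26 = 1·21 + 5
21 = 4·5 + 1
5 = 5·1 + 0
gcd(125, 99) = 1.
Back-substituting:
1 = 21 − 4·5
1 = −4·26 + 5·21
1 = 5·99 − 19·26
1 = −19·125 + 24·99
So 1 = (-19)·125 + (24)·99.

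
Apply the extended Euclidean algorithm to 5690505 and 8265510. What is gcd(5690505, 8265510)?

Repeated division:
8265510 = 1*5690505 + 2575005
5690505 = 2*2575005 + 540495
2575005 = 4*540495 + 413025
540495 = 1*413025 + 127470
413025 = 3*127470 + 30615
127470 = 4*30615 + 5010
30615 = 6*5010 + 555
5010 = 9*555 + 15
555 = 37*15 + 0
gcd(5690505, 8265510) = 15.
Back-substituting:
15 = 5010 − 9·555
15 = −9·30615 + 55·5010
15 = 55·127470 − 229·30615
15 = −229·413025 + 742·127470
15 = 742·540495 − 971·413025
15 = −971·2575005 + 4626·540495
15 = 4626·5690505 − 10223·2575005
15 = −10223·8265510 + 14849·5690505
So 15 = (-10223)·8265510 + (14849)·5690505.

15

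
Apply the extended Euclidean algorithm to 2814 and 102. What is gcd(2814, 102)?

Euclidean algorithm:
2814 = 27*102 + 60
102 = 1*60 + 42
60 = 1*42 + 18
42 = 2*18 + 6
18 = 3*6 + 0
gcd(2814, 102) = 6.
Express as a combination:
6 = 42 − 2·18
6 = −2·60 + 3·42
6 = 3·102 − 5·60
6 = −5·2814 + 138·102
So 6 = (-5)·2814 + (138)·102.

6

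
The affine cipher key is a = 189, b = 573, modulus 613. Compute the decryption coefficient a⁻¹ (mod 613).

Run Euclid on (613, 189):
613 = 3·189 + 46
189 = 4·46 + 5
46 = 9·5 + 1
5 = 5·1 + 0
The gcd is 1. Working backward:
1 = 46 − 9·5
1 = −9·189 + 37·46
1 = 37·613 − 120·189
Hence 189⁻¹ ≡ -120 ≡ 493 (mod 613).

493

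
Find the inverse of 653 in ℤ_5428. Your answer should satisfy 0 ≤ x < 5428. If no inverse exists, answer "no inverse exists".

133

Run Euclid on (5428, 653):
5428 = 8·653 + 204
653 = 3·204 + 41
204 = 4·41 + 40
41 = 1·40 + 1
40 = 40·1 + 0
gcd = 1, so the inverse exists. Back-substitute:
1 = 41 − 40
1 = −204 + 5·41
1 = 5·653 − 16·204
1 = −16·5428 + 133·653
So 653·133 ≡ 1 (mod 5428).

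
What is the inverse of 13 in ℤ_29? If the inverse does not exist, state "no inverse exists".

Extended Euclidean algorithm:
29 = 2×13 + 3
13 = 4×3 + 1
3 = 3×1 + 0
gcd = 1, so the inverse exists. Back-substitute:
1 = 13 − 4·3
1 = −4·29 + 9·13
So 13·9 ≡ 1 (mod 29).

9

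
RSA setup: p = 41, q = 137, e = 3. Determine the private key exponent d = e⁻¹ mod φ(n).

φ(n) = (p−1)(q−1) = 40·136 = 5440.
Need d with 3·d ≡ 1 (mod 5440). Apply the extended Euclidean algorithm:
5440 = 1813·3 + 1
3 = 3·1 + 0
Back-substitute:
1 = 5440 − 1813·3
So 3·(-1813) ≡ 1 (mod 5440), hence d ≡ -1813 ≡ 3627 (mod 5440).

3627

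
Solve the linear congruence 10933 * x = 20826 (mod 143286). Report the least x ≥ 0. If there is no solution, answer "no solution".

10788

First find gcd(10933, 143286):
143286 = 13*10933 + 1157
10933 = 9*1157 + 520
1157 = 2*520 + 117
520 = 4*117 + 52
117 = 2*52 + 13
52 = 4*13 + 0
gcd = 13 and 13 | 20826, so solutions exist. Divide through by 13: 841x ≡ 1602 (mod 11022).
Now find 841⁻¹ mod 11022:
11022 = 13×841 + 89
841 = 9×89 + 40
89 = 2×40 + 9
40 = 4×9 + 4
9 = 2×4 + 1
4 = 4×1 + 0
Back-substitute:
1 = 9 − 2·4
1 = −2·40 + 9·9
1 = 9·89 − 20·40
1 = −20·841 + 189·89
1 = 189·11022 − 2477·841
So 841·(-2477) ≡ 1 (mod 11022), i.e. 841⁻¹ ≡ 8545.
Then x ≡ 8545·1602 ≡ 10788 (mod 11022); the smallest non-negative solution is x = 10788.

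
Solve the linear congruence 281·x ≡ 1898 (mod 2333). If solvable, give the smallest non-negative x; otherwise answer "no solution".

First find gcd(281, 2333):
2333 = 8·281 + 85
281 = 3·85 + 26
85 = 3·26 + 7
26 = 3·7 + 5
7 = 1·5 + 2
5 = 2·2 + 1
2 = 2·1 + 0
gcd = 1, so a unique solution mod 2333 exists.
Back-substitute for the Bézout coefficients:
1 = 5 − 2·2
1 = −2·7 + 3·5
1 = 3·26 − 11·7
1 = −11·85 + 36·26
1 = 36·281 − 119·85
1 = −119·2333 + 988·281
So 281·(988) ≡ 1 (mod 2333), giving 281⁻¹ ≡ 988.
x ≡ 281⁻¹·1898 ≡ 988·1898 ≡ 1825 (mod 2333).

1825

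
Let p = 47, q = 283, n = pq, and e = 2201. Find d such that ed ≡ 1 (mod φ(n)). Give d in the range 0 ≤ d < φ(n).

7373

φ(n) = (p−1)(q−1) = 46·282 = 12972.
Need d with 2201·d ≡ 1 (mod 12972). Apply the extended Euclidean algorithm:
12972 = 5*2201 + 1967
2201 = 1*1967 + 234
1967 = 8*234 + 95
234 = 2*95 + 44
95 = 2*44 + 7
44 = 6*7 + 2
7 = 3*2 + 1
2 = 2*1 + 0
Back-substitute:
1 = 7 − 3·2
1 = −3·44 + 19·7
1 = 19·95 − 41·44
1 = −41·234 + 101·95
1 = 101·1967 − 849·234
1 = −849·2201 + 950·1967
1 = 950·12972 − 5599·2201
So 2201·(-5599) ≡ 1 (mod 12972), hence d ≡ -5599 ≡ 7373 (mod 12972).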